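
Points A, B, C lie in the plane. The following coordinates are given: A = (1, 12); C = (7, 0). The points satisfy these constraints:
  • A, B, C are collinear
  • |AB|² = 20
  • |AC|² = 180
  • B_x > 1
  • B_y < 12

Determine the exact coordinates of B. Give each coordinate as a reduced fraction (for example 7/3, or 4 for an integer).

1. B_x = 3  [[A, B, C are collinear ⇒ -12x-6y+84=0] ∩ [|B−(1, 12)|²=20]]
2. B_y = 8  [[A, B, C are collinear ⇒ -12x-6y+84=0] ∩ [|B−(1, 12)|²=20]]
   so B = (3, 8)

B = (3, 8)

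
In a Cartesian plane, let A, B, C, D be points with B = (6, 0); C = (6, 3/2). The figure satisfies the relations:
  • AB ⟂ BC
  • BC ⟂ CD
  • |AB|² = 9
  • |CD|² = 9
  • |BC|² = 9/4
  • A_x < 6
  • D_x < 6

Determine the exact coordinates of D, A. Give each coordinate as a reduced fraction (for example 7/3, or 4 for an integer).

1. D_x = 3  [[BC ⟂ CD ⇒ 3/2y-9/4=0] ∩ [|D−(6, 3/2)|²=9]]
2. D_y = 3/2  [[BC ⟂ CD ⇒ 3/2y-9/4=0] ∩ [|D−(6, 3/2)|²=9]]
   so D = (3, 3/2)
3. A_x = 3  [[AB ⟂ BC ⇒ -3/2y=0] ∩ [|A−(6, 0)|²=9]]
4. A_y = 0  [[AB ⟂ BC ⇒ -3/2y=0] ∩ [|A−(6, 0)|²=9]]
   so A = (3, 0)

D = (3, 3/2)
A = (3, 0)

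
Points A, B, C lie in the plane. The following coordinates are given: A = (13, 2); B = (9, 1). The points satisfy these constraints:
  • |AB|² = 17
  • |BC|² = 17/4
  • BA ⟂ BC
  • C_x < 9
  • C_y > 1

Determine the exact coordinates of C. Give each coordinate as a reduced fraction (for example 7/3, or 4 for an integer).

C = (17/2, 3)

1. C_x = 17/2  [[BA ⟂ BC ⇒ 4x+1y-37=0] ∩ [|C−(9, 1)|²=17/4]]
2. C_y = 3  [[BA ⟂ BC ⇒ 4x+1y-37=0] ∩ [|C−(9, 1)|²=17/4]]
   so C = (17/2, 3)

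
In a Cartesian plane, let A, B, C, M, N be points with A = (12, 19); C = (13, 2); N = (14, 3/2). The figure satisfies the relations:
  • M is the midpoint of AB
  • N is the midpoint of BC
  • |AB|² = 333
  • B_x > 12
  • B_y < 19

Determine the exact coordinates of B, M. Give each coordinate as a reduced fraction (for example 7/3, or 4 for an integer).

1. B_x = 15  [B = 2·N−C = 2·(14, 3/2)−(13, 2)]
2. B_y = 1  [B = 2·N−C = 2·(14, 3/2)−(13, 2)]
   so B = (15, 1)
3. M_x = 27/2  [2·M = A+B = (12, 19)+(15, 1)]
4. M_y = 10  [2·M = A+B = (12, 19)+(15, 1)]
   so M = (27/2, 10)

B = (15, 1)
M = (27/2, 10)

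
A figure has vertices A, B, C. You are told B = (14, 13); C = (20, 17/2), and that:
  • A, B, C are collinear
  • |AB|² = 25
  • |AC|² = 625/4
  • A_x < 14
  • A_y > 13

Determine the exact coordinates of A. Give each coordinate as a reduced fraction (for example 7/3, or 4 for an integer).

1. A_x = 10  [[A, B, C are collinear ⇒ 9/2x+6y-141=0] ∩ [|A−(14, 13)|²=25]]
2. A_y = 16  [[A, B, C are collinear ⇒ 9/2x+6y-141=0] ∩ [|A−(14, 13)|²=25]]
   so A = (10, 16)

A = (10, 16)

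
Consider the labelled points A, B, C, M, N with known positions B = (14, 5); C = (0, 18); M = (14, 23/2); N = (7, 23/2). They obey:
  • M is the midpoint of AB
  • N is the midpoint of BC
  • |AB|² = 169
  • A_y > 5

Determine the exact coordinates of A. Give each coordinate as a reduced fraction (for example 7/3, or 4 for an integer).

1. A_x = 14  [A = 2·M−B = 2·(14, 23/2)−(14, 5)]
2. A_y = 18  [A = 2·M−B = 2·(14, 23/2)−(14, 5)]
   so A = (14, 18)

A = (14, 18)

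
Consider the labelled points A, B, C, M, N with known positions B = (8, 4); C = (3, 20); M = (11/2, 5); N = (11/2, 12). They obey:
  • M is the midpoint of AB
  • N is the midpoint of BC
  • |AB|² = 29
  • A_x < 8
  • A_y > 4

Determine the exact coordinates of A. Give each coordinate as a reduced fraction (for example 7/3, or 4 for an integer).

1. A_x = 3  [A = 2·M−B = 2·(11/2, 5)−(8, 4)]
2. A_y = 6  [A = 2·M−B = 2·(11/2, 5)−(8, 4)]
   so A = (3, 6)

A = (3, 6)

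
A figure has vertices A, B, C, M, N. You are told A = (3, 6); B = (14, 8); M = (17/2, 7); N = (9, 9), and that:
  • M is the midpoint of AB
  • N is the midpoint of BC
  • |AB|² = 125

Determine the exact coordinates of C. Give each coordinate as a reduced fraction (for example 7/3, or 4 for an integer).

C = (4, 10)

1. C_x = 4  [C = 2·N−B = 2·(9, 9)−(14, 8)]
2. C_y = 10  [C = 2·N−B = 2·(9, 9)−(14, 8)]
   so C = (4, 10)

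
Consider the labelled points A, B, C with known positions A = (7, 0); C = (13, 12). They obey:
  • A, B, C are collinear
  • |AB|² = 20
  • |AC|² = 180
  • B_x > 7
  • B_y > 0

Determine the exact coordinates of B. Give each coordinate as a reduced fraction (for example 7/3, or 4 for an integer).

1. B_x = 9  [[A, B, C are collinear ⇒ 12x-6y-84=0] ∩ [|B−(7, 0)|²=20]]
2. B_y = 4  [[A, B, C are collinear ⇒ 12x-6y-84=0] ∩ [|B−(7, 0)|²=20]]
   so B = (9, 4)

B = (9, 4)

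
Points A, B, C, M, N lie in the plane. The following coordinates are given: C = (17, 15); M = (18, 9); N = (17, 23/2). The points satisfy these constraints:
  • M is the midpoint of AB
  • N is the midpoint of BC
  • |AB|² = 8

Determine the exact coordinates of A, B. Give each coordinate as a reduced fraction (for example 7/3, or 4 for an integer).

A = (19, 10)
B = (17, 8)

1. B_x = 17  [B = 2·N−C = 2·(17, 23/2)−(17, 15)]
2. B_y = 8  [B = 2·N−C = 2·(17, 23/2)−(17, 15)]
   so B = (17, 8)
3. A_x = 19  [A = 2·M−B = 2·(18, 9)−(17, 8)]
4. A_y = 10  [A = 2·M−B = 2·(18, 9)−(17, 8)]
   so A = (19, 10)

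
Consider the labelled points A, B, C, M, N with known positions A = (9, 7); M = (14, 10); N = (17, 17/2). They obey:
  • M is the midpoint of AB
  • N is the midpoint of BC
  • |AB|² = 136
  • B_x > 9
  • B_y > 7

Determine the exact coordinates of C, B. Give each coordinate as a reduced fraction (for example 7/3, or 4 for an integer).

1. B_x = 19  [B = 2·M−A = 2·(14, 10)−(9, 7)]
2. B_y = 13  [B = 2·M−A = 2·(14, 10)−(9, 7)]
   so B = (19, 13)
3. C_x = 15  [C = 2·N−B = 2·(17, 17/2)−(19, 13)]
4. C_y = 4  [C = 2·N−B = 2·(17, 17/2)−(19, 13)]
   so C = (15, 4)

C = (15, 4)
B = (19, 13)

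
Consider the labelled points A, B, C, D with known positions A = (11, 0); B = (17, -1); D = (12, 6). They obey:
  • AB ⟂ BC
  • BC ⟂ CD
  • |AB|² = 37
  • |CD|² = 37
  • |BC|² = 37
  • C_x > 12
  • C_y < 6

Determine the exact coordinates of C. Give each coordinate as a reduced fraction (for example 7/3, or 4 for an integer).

C = (18, 5)

1. C_x = 18  [[AB ⟂ BC ⇒ 6x-1y-103=0] ∩ [|C−(12, 6)|²=37]]
2. C_y = 5  [[AB ⟂ BC ⇒ 6x-1y-103=0] ∩ [|C−(12, 6)|²=37]]
   so C = (18, 5)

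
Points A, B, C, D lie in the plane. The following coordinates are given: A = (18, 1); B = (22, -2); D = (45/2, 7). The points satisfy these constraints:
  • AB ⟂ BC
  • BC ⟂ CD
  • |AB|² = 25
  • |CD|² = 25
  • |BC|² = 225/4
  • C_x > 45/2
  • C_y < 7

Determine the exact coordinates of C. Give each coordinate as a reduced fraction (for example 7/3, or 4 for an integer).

C = (53/2, 4)

1. C_x = 53/2  [[AB ⟂ BC ⇒ 4x-3y-94=0] ∩ [|C−(45/2, 7)|²=25]]
2. C_y = 4  [[AB ⟂ BC ⇒ 4x-3y-94=0] ∩ [|C−(45/2, 7)|²=25]]
   so C = (53/2, 4)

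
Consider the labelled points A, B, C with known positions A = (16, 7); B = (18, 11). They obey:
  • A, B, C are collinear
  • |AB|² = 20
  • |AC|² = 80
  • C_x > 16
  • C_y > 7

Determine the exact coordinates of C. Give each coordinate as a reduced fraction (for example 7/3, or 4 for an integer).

C = (20, 15)

1. C_x = 20  [[A, B, C are collinear ⇒ -4x+2y+50=0] ∩ [|C−(16, 7)|²=80]]
2. C_y = 15  [[A, B, C are collinear ⇒ -4x+2y+50=0] ∩ [|C−(16, 7)|²=80]]
   so C = (20, 15)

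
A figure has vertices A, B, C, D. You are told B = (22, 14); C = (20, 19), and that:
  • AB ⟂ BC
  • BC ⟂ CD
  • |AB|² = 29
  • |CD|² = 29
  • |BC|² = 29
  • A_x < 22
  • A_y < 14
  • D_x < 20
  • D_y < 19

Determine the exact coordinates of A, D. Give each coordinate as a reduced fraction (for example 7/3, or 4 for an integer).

A = (17, 12)
D = (15, 17)

1. A_x = 17  [[AB ⟂ BC ⇒ 2x-5y+26=0] ∩ [|A−(22, 14)|²=29]]
2. A_y = 12  [[AB ⟂ BC ⇒ 2x-5y+26=0] ∩ [|A−(22, 14)|²=29]]
   so A = (17, 12)
3. D_x = 15  [[BC ⟂ CD ⇒ -2x+5y-55=0] ∩ [|D−(20, 19)|²=29]]
4. D_y = 17  [[BC ⟂ CD ⇒ -2x+5y-55=0] ∩ [|D−(20, 19)|²=29]]
   so D = (15, 17)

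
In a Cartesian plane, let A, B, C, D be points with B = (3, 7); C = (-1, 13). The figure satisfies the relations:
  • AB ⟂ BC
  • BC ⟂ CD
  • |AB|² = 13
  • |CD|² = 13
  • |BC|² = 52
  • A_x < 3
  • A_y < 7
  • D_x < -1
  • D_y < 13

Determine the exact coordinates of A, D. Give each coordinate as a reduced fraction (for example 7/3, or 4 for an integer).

A = (0, 5)
D = (-4, 11)

1. A_x = 0  [[AB ⟂ BC ⇒ 4x-6y+30=0] ∩ [|A−(3, 7)|²=13]]
2. A_y = 5  [[AB ⟂ BC ⇒ 4x-6y+30=0] ∩ [|A−(3, 7)|²=13]]
   so A = (0, 5)
3. D_x = -4  [[BC ⟂ CD ⇒ -4x+6y-82=0] ∩ [|D−(-1, 13)|²=13]]
4. D_y = 11  [[BC ⟂ CD ⇒ -4x+6y-82=0] ∩ [|D−(-1, 13)|²=13]]
   so D = (-4, 11)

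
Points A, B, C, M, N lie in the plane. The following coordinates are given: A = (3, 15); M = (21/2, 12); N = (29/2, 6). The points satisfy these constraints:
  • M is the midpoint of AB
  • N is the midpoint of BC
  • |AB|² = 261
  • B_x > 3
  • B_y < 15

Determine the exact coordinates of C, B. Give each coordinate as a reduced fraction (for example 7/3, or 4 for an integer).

1. B_x = 18  [B = 2·M−A = 2·(21/2, 12)−(3, 15)]
2. B_y = 9  [B = 2·M−A = 2·(21/2, 12)−(3, 15)]
   so B = (18, 9)
3. C_x = 11  [C = 2·N−B = 2·(29/2, 6)−(18, 9)]
4. C_y = 3  [C = 2·N−B = 2·(29/2, 6)−(18, 9)]
   so C = (11, 3)

C = (11, 3)
B = (18, 9)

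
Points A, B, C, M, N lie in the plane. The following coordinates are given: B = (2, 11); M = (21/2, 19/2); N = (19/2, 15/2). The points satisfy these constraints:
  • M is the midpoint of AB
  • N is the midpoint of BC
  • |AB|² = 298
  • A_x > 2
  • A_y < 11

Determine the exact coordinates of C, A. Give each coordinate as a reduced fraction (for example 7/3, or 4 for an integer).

C = (17, 4)
A = (19, 8)

1. A_x = 19  [A = 2·M−B = 2·(21/2, 19/2)−(2, 11)]
2. A_y = 8  [A = 2·M−B = 2·(21/2, 19/2)−(2, 11)]
   so A = (19, 8)
3. C_x = 17  [C = 2·N−B = 2·(19/2, 15/2)−(2, 11)]
4. C_y = 4  [C = 2·N−B = 2·(19/2, 15/2)−(2, 11)]
   so C = (17, 4)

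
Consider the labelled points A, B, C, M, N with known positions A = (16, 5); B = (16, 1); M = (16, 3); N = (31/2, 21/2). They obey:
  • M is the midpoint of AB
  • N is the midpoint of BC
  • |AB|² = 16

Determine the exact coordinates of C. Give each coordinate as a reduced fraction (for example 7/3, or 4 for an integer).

1. C_x = 15  [C = 2·N−B = 2·(31/2, 21/2)−(16, 1)]
2. C_y = 20  [C = 2·N−B = 2·(31/2, 21/2)−(16, 1)]
   so C = (15, 20)

C = (15, 20)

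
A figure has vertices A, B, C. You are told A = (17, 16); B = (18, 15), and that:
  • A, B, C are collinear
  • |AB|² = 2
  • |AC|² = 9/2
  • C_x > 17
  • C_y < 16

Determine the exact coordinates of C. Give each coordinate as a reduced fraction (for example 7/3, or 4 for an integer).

1. C_x = 37/2  [[A, B, C are collinear ⇒ 1x+1y-33=0] ∩ [|C−(17, 16)|²=9/2]]
2. C_y = 29/2  [[A, B, C are collinear ⇒ 1x+1y-33=0] ∩ [|C−(17, 16)|²=9/2]]
   so C = (37/2, 29/2)

C = (37/2, 29/2)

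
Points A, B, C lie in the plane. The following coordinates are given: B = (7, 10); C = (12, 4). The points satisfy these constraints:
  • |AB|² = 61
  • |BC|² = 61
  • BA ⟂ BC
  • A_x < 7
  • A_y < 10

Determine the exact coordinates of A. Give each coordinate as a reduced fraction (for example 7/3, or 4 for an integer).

1. A_x = 1  [[BA ⟂ BC ⇒ 5x-6y+25=0] ∩ [|A−(7, 10)|²=61]]
2. A_y = 5  [[BA ⟂ BC ⇒ 5x-6y+25=0] ∩ [|A−(7, 10)|²=61]]
   so A = (1, 5)

A = (1, 5)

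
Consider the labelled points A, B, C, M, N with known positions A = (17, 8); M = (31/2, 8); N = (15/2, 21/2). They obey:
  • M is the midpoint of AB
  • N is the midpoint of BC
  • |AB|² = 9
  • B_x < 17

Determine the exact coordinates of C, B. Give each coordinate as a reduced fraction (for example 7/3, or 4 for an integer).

C = (1, 13)
B = (14, 8)

1. B_x = 14  [B = 2·M−A = 2·(31/2, 8)−(17, 8)]
2. B_y = 8  [B = 2·M−A = 2·(31/2, 8)−(17, 8)]
   so B = (14, 8)
3. C_x = 1  [C = 2·N−B = 2·(15/2, 21/2)−(14, 8)]
4. C_y = 13  [C = 2·N−B = 2·(15/2, 21/2)−(14, 8)]
   so C = (1, 13)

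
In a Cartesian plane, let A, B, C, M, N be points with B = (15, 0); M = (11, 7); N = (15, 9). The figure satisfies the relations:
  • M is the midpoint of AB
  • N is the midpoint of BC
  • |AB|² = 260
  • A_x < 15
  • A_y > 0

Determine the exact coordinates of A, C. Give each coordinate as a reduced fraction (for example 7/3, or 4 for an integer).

1. A_x = 7  [A = 2·M−B = 2·(11, 7)−(15, 0)]
2. A_y = 14  [A = 2·M−B = 2·(11, 7)−(15, 0)]
   so A = (7, 14)
3. C_x = 15  [C = 2·N−B = 2·(15, 9)−(15, 0)]
4. C_y = 18  [C = 2·N−B = 2·(15, 9)−(15, 0)]
   so C = (15, 18)

A = (7, 14)
C = (15, 18)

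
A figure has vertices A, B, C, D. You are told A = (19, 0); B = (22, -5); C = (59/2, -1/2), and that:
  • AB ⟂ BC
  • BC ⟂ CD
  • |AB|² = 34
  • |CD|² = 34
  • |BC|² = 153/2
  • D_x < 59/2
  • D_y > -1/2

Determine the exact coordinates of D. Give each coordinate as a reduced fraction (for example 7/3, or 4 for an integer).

1. D_x = 53/2  [[BC ⟂ CD ⇒ 15/2x+9/2y-219=0] ∩ [|D−(59/2, -1/2)|²=34]]
2. D_y = 9/2  [[BC ⟂ CD ⇒ 15/2x+9/2y-219=0] ∩ [|D−(59/2, -1/2)|²=34]]
   so D = (53/2, 9/2)

D = (53/2, 9/2)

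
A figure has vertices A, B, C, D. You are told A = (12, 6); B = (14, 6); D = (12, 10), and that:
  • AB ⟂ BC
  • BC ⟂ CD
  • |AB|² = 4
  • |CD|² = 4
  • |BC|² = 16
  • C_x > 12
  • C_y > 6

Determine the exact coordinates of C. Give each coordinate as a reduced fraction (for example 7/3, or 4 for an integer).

C = (14, 10)

1. C_x = 14  [[AB ⟂ BC ⇒ 2x-28=0] ∩ [|C−(12, 10)|²=4]]
2. C_y = 10  [[AB ⟂ BC ⇒ 2x-28=0] ∩ [|C−(12, 10)|²=4]]
   so C = (14, 10)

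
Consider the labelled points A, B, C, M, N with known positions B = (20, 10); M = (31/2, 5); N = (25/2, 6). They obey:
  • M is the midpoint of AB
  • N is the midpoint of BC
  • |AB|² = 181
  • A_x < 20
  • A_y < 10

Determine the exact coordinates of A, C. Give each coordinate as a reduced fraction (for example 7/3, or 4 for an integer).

A = (11, 0)
C = (5, 2)

1. A_x = 11  [A = 2·M−B = 2·(31/2, 5)−(20, 10)]
2. A_y = 0  [A = 2·M−B = 2·(31/2, 5)−(20, 10)]
   so A = (11, 0)
3. C_x = 5  [C = 2·N−B = 2·(25/2, 6)−(20, 10)]
4. C_y = 2  [C = 2·N−B = 2·(25/2, 6)−(20, 10)]
   so C = (5, 2)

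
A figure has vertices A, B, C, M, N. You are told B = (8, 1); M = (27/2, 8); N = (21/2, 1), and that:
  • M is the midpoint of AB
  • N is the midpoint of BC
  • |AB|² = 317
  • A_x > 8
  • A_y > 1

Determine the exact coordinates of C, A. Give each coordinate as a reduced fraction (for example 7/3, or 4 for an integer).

1. A_x = 19  [A = 2·M−B = 2·(27/2, 8)−(8, 1)]
2. A_y = 15  [A = 2·M−B = 2·(27/2, 8)−(8, 1)]
   so A = (19, 15)
3. C_x = 13  [C = 2·N−B = 2·(21/2, 1)−(8, 1)]
4. C_y = 1  [C = 2·N−B = 2·(21/2, 1)−(8, 1)]
   so C = (13, 1)

C = (13, 1)
A = (19, 15)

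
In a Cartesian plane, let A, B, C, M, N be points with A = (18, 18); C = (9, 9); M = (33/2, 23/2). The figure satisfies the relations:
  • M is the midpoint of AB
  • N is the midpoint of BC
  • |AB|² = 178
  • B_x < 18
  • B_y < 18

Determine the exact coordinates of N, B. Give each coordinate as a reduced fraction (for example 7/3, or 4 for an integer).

N = (12, 7)
B = (15, 5)

1. B_x = 15  [B = 2·M−A = 2·(33/2, 23/2)−(18, 18)]
2. B_y = 5  [B = 2·M−A = 2·(33/2, 23/2)−(18, 18)]
   so B = (15, 5)
3. N_x = 12  [2·N = B+C = (15, 5)+(9, 9)]
4. N_y = 7  [2·N = B+C = (15, 5)+(9, 9)]
   so N = (12, 7)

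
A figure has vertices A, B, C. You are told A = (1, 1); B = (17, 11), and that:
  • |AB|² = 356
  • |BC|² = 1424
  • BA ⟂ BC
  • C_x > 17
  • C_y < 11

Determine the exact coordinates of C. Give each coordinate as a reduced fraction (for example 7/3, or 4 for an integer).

C = (37, -21)

1. C_x = 37  [[BA ⟂ BC ⇒ -16x-10y+382=0] ∩ [|C−(17, 11)|²=1424]]
2. C_y = -21  [[BA ⟂ BC ⇒ -16x-10y+382=0] ∩ [|C−(17, 11)|²=1424]]
   so C = (37, -21)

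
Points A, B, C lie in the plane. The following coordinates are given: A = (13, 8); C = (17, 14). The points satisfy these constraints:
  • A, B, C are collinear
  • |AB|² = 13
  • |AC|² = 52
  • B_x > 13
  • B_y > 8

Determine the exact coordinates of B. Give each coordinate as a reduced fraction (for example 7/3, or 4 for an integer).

1. B_x = 15  [[A, B, C are collinear ⇒ 6x-4y-46=0] ∩ [|B−(13, 8)|²=13]]
2. B_y = 11  [[A, B, C are collinear ⇒ 6x-4y-46=0] ∩ [|B−(13, 8)|²=13]]
   so B = (15, 11)

B = (15, 11)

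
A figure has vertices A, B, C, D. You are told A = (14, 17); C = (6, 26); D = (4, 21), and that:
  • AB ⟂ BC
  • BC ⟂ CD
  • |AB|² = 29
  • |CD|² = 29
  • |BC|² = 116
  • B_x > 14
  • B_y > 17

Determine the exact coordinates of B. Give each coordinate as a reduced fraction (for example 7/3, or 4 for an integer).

1. B_x = 16  [[BC ⟂ CD ⇒ 2x+5y-142=0] ∩ [|B−(14, 17)|²=29]]
2. B_y = 22  [[BC ⟂ CD ⇒ 2x+5y-142=0] ∩ [|B−(14, 17)|²=29]]
   so B = (16, 22)

B = (16, 22)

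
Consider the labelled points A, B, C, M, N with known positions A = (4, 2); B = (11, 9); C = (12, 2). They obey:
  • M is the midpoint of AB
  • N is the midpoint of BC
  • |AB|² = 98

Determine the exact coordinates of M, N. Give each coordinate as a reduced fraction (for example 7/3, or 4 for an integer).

1. M_x = 15/2  [2·M = A+B = (4, 2)+(11, 9)]
2. M_y = 11/2  [2·M = A+B = (4, 2)+(11, 9)]
   so M = (15/2, 11/2)
3. N_x = 23/2  [2·N = B+C = (11, 9)+(12, 2)]
4. N_y = 11/2  [2·N = B+C = (11, 9)+(12, 2)]
   so N = (23/2, 11/2)

M = (15/2, 11/2)
N = (23/2, 11/2)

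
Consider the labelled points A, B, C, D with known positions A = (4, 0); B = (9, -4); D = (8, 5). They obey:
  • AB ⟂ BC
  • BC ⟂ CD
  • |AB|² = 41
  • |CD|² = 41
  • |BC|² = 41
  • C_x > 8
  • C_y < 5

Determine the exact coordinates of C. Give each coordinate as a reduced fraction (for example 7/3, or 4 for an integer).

1. C_x = 13  [[AB ⟂ BC ⇒ 5x-4y-61=0] ∩ [|C−(8, 5)|²=41]]
2. C_y = 1  [[AB ⟂ BC ⇒ 5x-4y-61=0] ∩ [|C−(8, 5)|²=41]]
   so C = (13, 1)

C = (13, 1)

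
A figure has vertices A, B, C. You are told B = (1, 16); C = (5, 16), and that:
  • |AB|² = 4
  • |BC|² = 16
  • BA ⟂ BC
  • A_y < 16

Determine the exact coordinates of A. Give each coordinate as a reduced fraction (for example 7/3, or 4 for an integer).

1. A_x = 1  [[BA ⟂ BC ⇒ 4x-4=0] ∩ [|A−(1, 16)|²=4]]
2. A_y = 14  [[BA ⟂ BC ⇒ 4x-4=0] ∩ [|A−(1, 16)|²=4]]
   so A = (1, 14)

A = (1, 14)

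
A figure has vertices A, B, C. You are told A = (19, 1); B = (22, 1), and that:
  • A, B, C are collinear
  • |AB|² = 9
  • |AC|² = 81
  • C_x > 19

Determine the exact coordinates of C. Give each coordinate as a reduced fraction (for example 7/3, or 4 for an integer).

C = (28, 1)

1. C_x = 28  [[A, B, C are collinear ⇒ 3y-3=0] ∩ [|C−(19, 1)|²=81]]
2. C_y = 1  [[A, B, C are collinear ⇒ 3y-3=0] ∩ [|C−(19, 1)|²=81]]
   so C = (28, 1)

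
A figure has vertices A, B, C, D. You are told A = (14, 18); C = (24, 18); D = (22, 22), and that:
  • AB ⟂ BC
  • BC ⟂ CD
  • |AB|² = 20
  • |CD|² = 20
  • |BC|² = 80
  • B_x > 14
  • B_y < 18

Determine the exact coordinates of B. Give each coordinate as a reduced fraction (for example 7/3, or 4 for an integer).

1. B_x = 16  [[BC ⟂ CD ⇒ 2x-4y+24=0] ∩ [|B−(14, 18)|²=20]]
2. B_y = 14  [[BC ⟂ CD ⇒ 2x-4y+24=0] ∩ [|B−(14, 18)|²=20]]
   so B = (16, 14)

B = (16, 14)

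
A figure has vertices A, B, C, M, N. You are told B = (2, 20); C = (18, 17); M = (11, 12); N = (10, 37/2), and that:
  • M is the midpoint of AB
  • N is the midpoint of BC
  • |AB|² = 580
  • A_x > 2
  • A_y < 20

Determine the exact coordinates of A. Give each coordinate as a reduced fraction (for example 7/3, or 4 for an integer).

1. A_x = 20  [A = 2·M−B = 2·(11, 12)−(2, 20)]
2. A_y = 4  [A = 2·M−B = 2·(11, 12)−(2, 20)]
   so A = (20, 4)

A = (20, 4)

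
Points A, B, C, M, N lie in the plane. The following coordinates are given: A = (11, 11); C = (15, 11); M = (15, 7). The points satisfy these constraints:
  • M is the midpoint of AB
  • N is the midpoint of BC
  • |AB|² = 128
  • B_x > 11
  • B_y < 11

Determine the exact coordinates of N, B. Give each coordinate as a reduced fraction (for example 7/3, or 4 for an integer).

N = (17, 7)
B = (19, 3)

1. B_x = 19  [B = 2·M−A = 2·(15, 7)−(11, 11)]
2. B_y = 3  [B = 2·M−A = 2·(15, 7)−(11, 11)]
   so B = (19, 3)
3. N_x = 17  [2·N = B+C = (19, 3)+(15, 11)]
4. N_y = 7  [2·N = B+C = (19, 3)+(15, 11)]
   so N = (17, 7)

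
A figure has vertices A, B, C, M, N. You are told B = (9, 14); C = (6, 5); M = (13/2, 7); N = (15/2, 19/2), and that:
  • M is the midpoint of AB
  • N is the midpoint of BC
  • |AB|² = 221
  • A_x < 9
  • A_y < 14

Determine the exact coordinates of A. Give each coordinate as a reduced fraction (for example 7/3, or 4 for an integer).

1. A_x = 4  [A = 2·M−B = 2·(13/2, 7)−(9, 14)]
2. A_y = 0  [A = 2·M−B = 2·(13/2, 7)−(9, 14)]
   so A = (4, 0)

A = (4, 0)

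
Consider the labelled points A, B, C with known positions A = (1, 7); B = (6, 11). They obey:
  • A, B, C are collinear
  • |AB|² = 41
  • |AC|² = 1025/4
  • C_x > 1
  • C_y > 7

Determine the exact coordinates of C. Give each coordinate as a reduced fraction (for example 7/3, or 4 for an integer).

1. C_x = 27/2  [[A, B, C are collinear ⇒ -4x+5y-31=0] ∩ [|C−(1, 7)|²=1025/4]]
2. C_y = 17  [[A, B, C are collinear ⇒ -4x+5y-31=0] ∩ [|C−(1, 7)|²=1025/4]]
   so C = (27/2, 17)

C = (27/2, 17)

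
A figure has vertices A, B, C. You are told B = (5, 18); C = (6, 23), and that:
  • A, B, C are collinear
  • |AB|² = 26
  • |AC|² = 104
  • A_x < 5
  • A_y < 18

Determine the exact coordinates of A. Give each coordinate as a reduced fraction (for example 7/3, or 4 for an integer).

A = (4, 13)

1. A_x = 4  [[A, B, C are collinear ⇒ -5x+1y+7=0] ∩ [|A−(5, 18)|²=26]]
2. A_y = 13  [[A, B, C are collinear ⇒ -5x+1y+7=0] ∩ [|A−(5, 18)|²=26]]
   so A = (4, 13)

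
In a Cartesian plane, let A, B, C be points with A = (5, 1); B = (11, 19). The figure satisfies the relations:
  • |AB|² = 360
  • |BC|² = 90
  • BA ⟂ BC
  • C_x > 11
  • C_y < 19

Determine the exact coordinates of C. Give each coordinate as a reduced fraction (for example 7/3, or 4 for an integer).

C = (20, 16)

1. C_x = 20  [[BA ⟂ BC ⇒ -6x-18y+408=0] ∩ [|C−(11, 19)|²=90]]
2. C_y = 16  [[BA ⟂ BC ⇒ -6x-18y+408=0] ∩ [|C−(11, 19)|²=90]]
   so C = (20, 16)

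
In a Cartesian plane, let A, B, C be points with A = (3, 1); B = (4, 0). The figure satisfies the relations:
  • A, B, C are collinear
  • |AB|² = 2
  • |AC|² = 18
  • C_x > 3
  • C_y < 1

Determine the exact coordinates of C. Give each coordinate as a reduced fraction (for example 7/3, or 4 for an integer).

1. C_x = 6  [[A, B, C are collinear ⇒ 1x+1y-4=0] ∩ [|C−(3, 1)|²=18]]
2. C_y = -2  [[A, B, C are collinear ⇒ 1x+1y-4=0] ∩ [|C−(3, 1)|²=18]]
   so C = (6, -2)

C = (6, -2)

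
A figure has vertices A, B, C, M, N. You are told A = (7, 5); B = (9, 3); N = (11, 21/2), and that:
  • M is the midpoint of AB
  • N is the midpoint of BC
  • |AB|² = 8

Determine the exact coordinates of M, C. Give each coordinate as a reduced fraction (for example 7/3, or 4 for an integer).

1. M_x = 8  [2·M = A+B = (7, 5)+(9, 3)]
2. M_y = 4  [2·M = A+B = (7, 5)+(9, 3)]
   so M = (8, 4)
3. C_x = 13  [C = 2·N−B = 2·(11, 21/2)−(9, 3)]
4. C_y = 18  [C = 2·N−B = 2·(11, 21/2)−(9, 3)]
   so C = (13, 18)

M = (8, 4)
C = (13, 18)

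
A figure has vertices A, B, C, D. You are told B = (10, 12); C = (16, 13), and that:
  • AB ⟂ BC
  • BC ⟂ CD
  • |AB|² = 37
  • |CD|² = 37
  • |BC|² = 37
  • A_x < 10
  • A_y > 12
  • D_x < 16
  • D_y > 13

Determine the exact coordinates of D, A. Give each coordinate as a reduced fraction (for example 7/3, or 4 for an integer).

D = (15, 19)
A = (9, 18)

1. D_x = 15  [[BC ⟂ CD ⇒ 6x+1y-109=0] ∩ [|D−(16, 13)|²=37]]
2. D_y = 19  [[BC ⟂ CD ⇒ 6x+1y-109=0] ∩ [|D−(16, 13)|²=37]]
   so D = (15, 19)
3. A_x = 9  [[AB ⟂ BC ⇒ -6x-1y+72=0] ∩ [|A−(10, 12)|²=37]]
4. A_y = 18  [[AB ⟂ BC ⇒ -6x-1y+72=0] ∩ [|A−(10, 12)|²=37]]
   so A = (9, 18)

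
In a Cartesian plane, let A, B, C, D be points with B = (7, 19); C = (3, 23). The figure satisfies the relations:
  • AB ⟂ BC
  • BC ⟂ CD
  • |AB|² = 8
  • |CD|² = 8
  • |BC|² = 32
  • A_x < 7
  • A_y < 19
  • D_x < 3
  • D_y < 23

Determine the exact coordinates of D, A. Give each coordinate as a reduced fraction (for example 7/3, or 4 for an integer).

1. D_x = 1  [[BC ⟂ CD ⇒ -4x+4y-80=0] ∩ [|D−(3, 23)|²=8]]
2. D_y = 21  [[BC ⟂ CD ⇒ -4x+4y-80=0] ∩ [|D−(3, 23)|²=8]]
   so D = (1, 21)
3. A_x = 5  [[AB ⟂ BC ⇒ 4x-4y+48=0] ∩ [|A−(7, 19)|²=8]]
4. A_y = 17  [[AB ⟂ BC ⇒ 4x-4y+48=0] ∩ [|A−(7, 19)|²=8]]
   so A = (5, 17)

D = (1, 21)
A = (5, 17)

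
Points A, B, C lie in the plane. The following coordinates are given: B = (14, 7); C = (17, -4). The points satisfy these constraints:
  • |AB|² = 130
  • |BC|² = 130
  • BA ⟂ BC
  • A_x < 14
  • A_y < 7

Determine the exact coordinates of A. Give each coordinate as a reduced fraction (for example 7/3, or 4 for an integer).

1. A_x = 3  [[BA ⟂ BC ⇒ 3x-11y+35=0] ∩ [|A−(14, 7)|²=130]]
2. A_y = 4  [[BA ⟂ BC ⇒ 3x-11y+35=0] ∩ [|A−(14, 7)|²=130]]
   so A = (3, 4)

A = (3, 4)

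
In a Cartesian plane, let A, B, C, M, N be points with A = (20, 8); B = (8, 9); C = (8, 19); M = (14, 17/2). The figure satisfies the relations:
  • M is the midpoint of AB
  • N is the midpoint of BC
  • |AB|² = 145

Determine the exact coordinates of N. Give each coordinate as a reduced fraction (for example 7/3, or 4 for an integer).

N = (8, 14)

1. N_x = 8  [2·N = B+C = (8, 9)+(8, 19)]
2. N_y = 14  [2·N = B+C = (8, 9)+(8, 19)]
   so N = (8, 14)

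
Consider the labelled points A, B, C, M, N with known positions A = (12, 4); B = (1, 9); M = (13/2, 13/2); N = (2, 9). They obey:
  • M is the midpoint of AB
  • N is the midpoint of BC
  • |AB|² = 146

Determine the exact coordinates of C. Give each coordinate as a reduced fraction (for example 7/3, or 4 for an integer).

1. C_x = 3  [C = 2·N−B = 2·(2, 9)−(1, 9)]
2. C_y = 9  [C = 2·N−B = 2·(2, 9)−(1, 9)]
   so C = (3, 9)

C = (3, 9)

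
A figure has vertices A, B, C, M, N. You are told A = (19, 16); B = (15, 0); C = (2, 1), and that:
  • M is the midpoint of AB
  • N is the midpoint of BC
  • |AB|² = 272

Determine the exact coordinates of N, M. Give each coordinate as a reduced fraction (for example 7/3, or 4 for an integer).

1. M_x = 17  [2·M = A+B = (19, 16)+(15, 0)]
2. M_y = 8  [2·M = A+B = (19, 16)+(15, 0)]
   so M = (17, 8)
3. N_x = 17/2  [2·N = B+C = (15, 0)+(2, 1)]
4. N_y = 1/2  [2·N = B+C = (15, 0)+(2, 1)]
   so N = (17/2, 1/2)

N = (17/2, 1/2)
M = (17, 8)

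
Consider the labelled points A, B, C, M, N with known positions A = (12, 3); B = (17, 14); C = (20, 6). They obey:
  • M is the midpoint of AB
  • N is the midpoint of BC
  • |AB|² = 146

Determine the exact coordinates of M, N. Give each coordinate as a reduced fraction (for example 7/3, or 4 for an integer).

1. M_x = 29/2  [2·M = A+B = (12, 3)+(17, 14)]
2. M_y = 17/2  [2·M = A+B = (12, 3)+(17, 14)]
   so M = (29/2, 17/2)
3. N_x = 37/2  [2·N = B+C = (17, 14)+(20, 6)]
4. N_y = 10  [2·N = B+C = (17, 14)+(20, 6)]
   so N = (37/2, 10)

M = (29/2, 17/2)
N = (37/2, 10)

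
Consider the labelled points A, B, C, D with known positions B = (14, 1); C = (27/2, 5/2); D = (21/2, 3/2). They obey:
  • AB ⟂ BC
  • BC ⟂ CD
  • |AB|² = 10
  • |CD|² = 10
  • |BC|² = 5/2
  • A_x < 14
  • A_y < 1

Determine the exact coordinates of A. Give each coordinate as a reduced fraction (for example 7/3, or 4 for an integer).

A = (11, 0)

1. A_x = 11  [[AB ⟂ BC ⇒ 1/2x-3/2y-11/2=0] ∩ [|A−(14, 1)|²=10]]
2. A_y = 0  [[AB ⟂ BC ⇒ 1/2x-3/2y-11/2=0] ∩ [|A−(14, 1)|²=10]]
   so A = (11, 0)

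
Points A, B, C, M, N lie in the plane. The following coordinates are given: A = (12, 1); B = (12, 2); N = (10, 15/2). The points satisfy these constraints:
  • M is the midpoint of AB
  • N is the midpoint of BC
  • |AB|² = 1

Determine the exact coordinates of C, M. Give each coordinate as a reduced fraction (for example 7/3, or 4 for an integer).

1. M_x = 12  [2·M = A+B = (12, 1)+(12, 2)]
2. M_y = 3/2  [2·M = A+B = (12, 1)+(12, 2)]
   so M = (12, 3/2)
3. C_x = 8  [C = 2·N−B = 2·(10, 15/2)−(12, 2)]
4. C_y = 13  [C = 2·N−B = 2·(10, 15/2)−(12, 2)]
   so C = (8, 13)

C = (8, 13)
M = (12, 3/2)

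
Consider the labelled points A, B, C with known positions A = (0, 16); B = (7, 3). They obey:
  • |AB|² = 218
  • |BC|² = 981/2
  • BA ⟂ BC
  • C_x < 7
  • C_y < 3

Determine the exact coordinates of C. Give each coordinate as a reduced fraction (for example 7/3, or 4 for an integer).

C = (-25/2, -15/2)

1. C_x = -25/2  [[BA ⟂ BC ⇒ -7x+13y+10=0] ∩ [|C−(7, 3)|²=981/2]]
2. C_y = -15/2  [[BA ⟂ BC ⇒ -7x+13y+10=0] ∩ [|C−(7, 3)|²=981/2]]
   so C = (-25/2, -15/2)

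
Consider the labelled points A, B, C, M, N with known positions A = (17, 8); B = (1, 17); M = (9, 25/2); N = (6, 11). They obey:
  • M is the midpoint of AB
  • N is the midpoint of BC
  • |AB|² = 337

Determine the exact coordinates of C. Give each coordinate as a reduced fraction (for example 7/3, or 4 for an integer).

C = (11, 5)

1. C_x = 11  [C = 2·N−B = 2·(6, 11)−(1, 17)]
2. C_y = 5  [C = 2·N−B = 2·(6, 11)−(1, 17)]
   so C = (11, 5)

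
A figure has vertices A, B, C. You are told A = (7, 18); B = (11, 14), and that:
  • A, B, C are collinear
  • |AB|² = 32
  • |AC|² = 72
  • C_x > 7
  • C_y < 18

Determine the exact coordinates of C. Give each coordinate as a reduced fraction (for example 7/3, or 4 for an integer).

C = (13, 12)

1. C_x = 13  [[A, B, C are collinear ⇒ 4x+4y-100=0] ∩ [|C−(7, 18)|²=72]]
2. C_y = 12  [[A, B, C are collinear ⇒ 4x+4y-100=0] ∩ [|C−(7, 18)|²=72]]
   so C = (13, 12)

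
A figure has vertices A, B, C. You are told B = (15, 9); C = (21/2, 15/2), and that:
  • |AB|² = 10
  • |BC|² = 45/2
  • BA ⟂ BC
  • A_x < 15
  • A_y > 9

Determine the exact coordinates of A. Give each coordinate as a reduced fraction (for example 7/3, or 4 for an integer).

1. A_x = 14  [[BA ⟂ BC ⇒ -9/2x-3/2y+81=0] ∩ [|A−(15, 9)|²=10]]
2. A_y = 12  [[BA ⟂ BC ⇒ -9/2x-3/2y+81=0] ∩ [|A−(15, 9)|²=10]]
   so A = (14, 12)

A = (14, 12)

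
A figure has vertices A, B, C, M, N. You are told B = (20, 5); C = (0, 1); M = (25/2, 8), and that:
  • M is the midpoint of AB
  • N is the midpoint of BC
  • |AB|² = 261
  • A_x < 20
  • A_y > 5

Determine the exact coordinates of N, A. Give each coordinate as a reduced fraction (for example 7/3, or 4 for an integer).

N = (10, 3)
A = (5, 11)

1. A_x = 5  [A = 2·M−B = 2·(25/2, 8)−(20, 5)]
2. A_y = 11  [A = 2·M−B = 2·(25/2, 8)−(20, 5)]
   so A = (5, 11)
3. N_x = 10  [2·N = B+C = (20, 5)+(0, 1)]
4. N_y = 3  [2·N = B+C = (20, 5)+(0, 1)]
   so N = (10, 3)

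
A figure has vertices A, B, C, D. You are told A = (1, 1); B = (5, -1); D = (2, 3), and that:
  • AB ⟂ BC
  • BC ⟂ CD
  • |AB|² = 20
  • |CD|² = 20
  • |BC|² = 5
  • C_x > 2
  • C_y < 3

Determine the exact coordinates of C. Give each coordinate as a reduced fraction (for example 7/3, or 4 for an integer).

1. C_x = 6  [[AB ⟂ BC ⇒ 4x-2y-22=0] ∩ [|C−(2, 3)|²=20]]
2. C_y = 1  [[AB ⟂ BC ⇒ 4x-2y-22=0] ∩ [|C−(2, 3)|²=20]]
   so C = (6, 1)

C = (6, 1)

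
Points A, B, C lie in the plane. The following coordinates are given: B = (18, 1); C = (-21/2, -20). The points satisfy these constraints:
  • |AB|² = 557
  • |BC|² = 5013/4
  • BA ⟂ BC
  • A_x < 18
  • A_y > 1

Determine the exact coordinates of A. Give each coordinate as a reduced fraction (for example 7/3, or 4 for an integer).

A = (4, 20)

1. A_x = 4  [[BA ⟂ BC ⇒ -57/2x-21y+534=0] ∩ [|A−(18, 1)|²=557]]
2. A_y = 20  [[BA ⟂ BC ⇒ -57/2x-21y+534=0] ∩ [|A−(18, 1)|²=557]]
   so A = (4, 20)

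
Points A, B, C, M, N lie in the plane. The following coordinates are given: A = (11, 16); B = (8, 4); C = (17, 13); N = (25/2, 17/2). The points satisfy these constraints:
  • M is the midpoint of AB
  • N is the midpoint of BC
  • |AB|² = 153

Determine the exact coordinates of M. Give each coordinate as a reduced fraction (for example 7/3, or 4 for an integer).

1. M_x = 19/2  [2·M = A+B = (11, 16)+(8, 4)]
2. M_y = 10  [2·M = A+B = (11, 16)+(8, 4)]
   so M = (19/2, 10)

M = (19/2, 10)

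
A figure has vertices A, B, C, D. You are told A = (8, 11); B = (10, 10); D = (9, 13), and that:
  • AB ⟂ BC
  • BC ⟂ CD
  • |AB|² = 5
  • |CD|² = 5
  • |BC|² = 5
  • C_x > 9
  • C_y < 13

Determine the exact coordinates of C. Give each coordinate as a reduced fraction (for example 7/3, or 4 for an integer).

C = (11, 12)

1. C_x = 11  [[AB ⟂ BC ⇒ 2x-1y-10=0] ∩ [|C−(9, 13)|²=5]]
2. C_y = 12  [[AB ⟂ BC ⇒ 2x-1y-10=0] ∩ [|C−(9, 13)|²=5]]
   so C = (11, 12)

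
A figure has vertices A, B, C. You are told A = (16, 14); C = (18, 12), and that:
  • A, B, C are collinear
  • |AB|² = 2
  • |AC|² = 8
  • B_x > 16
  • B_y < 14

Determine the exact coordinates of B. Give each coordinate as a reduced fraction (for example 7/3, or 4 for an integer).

1. B_x = 17  [[A, B, C are collinear ⇒ -2x-2y+60=0] ∩ [|B−(16, 14)|²=2]]
2. B_y = 13  [[A, B, C are collinear ⇒ -2x-2y+60=0] ∩ [|B−(16, 14)|²=2]]
   so B = (17, 13)

B = (17, 13)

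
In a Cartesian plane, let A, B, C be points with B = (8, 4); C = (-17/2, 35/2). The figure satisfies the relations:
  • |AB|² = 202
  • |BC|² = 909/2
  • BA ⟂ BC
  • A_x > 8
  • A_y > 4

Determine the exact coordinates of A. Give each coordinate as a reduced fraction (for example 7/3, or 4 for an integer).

1. A_x = 17  [[BA ⟂ BC ⇒ -33/2x+27/2y+78=0] ∩ [|A−(8, 4)|²=202]]
2. A_y = 15  [[BA ⟂ BC ⇒ -33/2x+27/2y+78=0] ∩ [|A−(8, 4)|²=202]]
   so A = (17, 15)

A = (17, 15)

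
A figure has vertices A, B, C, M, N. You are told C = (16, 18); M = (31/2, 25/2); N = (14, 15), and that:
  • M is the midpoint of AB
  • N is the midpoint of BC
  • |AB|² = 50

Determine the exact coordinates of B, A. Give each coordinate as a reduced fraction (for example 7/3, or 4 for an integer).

B = (12, 12)
A = (19, 13)

1. B_x = 12  [B = 2·N−C = 2·(14, 15)−(16, 18)]
2. B_y = 12  [B = 2·N−C = 2·(14, 15)−(16, 18)]
   so B = (12, 12)
3. A_x = 19  [A = 2·M−B = 2·(31/2, 25/2)−(12, 12)]
4. A_y = 13  [A = 2·M−B = 2·(31/2, 25/2)−(12, 12)]
   so A = (19, 13)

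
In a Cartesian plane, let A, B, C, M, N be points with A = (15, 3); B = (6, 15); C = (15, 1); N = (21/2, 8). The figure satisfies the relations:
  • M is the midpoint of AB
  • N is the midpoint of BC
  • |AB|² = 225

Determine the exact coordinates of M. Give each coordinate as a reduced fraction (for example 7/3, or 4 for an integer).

M = (21/2, 9)

1. M_x = 21/2  [2·M = A+B = (15, 3)+(6, 15)]
2. M_y = 9  [2·M = A+B = (15, 3)+(6, 15)]
   so M = (21/2, 9)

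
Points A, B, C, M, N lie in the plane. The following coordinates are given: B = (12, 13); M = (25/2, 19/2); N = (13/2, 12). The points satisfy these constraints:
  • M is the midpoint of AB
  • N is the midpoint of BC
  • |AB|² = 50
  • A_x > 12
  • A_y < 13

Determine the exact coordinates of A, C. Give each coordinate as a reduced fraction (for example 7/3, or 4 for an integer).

A = (13, 6)
C = (1, 11)

1. A_x = 13  [A = 2·M−B = 2·(25/2, 19/2)−(12, 13)]
2. A_y = 6  [A = 2·M−B = 2·(25/2, 19/2)−(12, 13)]
   so A = (13, 6)
3. C_x = 1  [C = 2·N−B = 2·(13/2, 12)−(12, 13)]
4. C_y = 11  [C = 2·N−B = 2·(13/2, 12)−(12, 13)]
   so C = (1, 11)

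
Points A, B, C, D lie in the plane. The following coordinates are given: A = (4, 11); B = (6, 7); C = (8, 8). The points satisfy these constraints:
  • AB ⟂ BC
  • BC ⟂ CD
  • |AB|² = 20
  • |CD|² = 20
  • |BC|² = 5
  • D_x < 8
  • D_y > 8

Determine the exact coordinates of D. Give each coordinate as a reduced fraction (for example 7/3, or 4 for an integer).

D = (6, 12)

1. D_x = 6  [[BC ⟂ CD ⇒ 2x+1y-24=0] ∩ [|D−(8, 8)|²=20]]
2. D_y = 12  [[BC ⟂ CD ⇒ 2x+1y-24=0] ∩ [|D−(8, 8)|²=20]]
   so D = (6, 12)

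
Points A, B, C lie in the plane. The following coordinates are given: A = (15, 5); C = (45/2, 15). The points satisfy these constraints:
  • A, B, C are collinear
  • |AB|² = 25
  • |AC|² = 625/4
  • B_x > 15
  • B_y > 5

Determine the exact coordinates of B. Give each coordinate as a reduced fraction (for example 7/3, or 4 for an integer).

B = (18, 9)

1. B_x = 18  [[A, B, C are collinear ⇒ 10x-15/2y-225/2=0] ∩ [|B−(15, 5)|²=25]]
2. B_y = 9  [[A, B, C are collinear ⇒ 10x-15/2y-225/2=0] ∩ [|B−(15, 5)|²=25]]
   so B = (18, 9)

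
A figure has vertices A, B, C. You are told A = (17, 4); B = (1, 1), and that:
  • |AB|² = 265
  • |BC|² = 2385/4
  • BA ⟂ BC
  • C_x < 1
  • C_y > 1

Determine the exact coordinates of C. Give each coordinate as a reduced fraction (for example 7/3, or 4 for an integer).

1. C_x = -7/2  [[BA ⟂ BC ⇒ 16x+3y-19=0] ∩ [|C−(1, 1)|²=2385/4]]
2. C_y = 25  [[BA ⟂ BC ⇒ 16x+3y-19=0] ∩ [|C−(1, 1)|²=2385/4]]
   so C = (-7/2, 25)

C = (-7/2, 25)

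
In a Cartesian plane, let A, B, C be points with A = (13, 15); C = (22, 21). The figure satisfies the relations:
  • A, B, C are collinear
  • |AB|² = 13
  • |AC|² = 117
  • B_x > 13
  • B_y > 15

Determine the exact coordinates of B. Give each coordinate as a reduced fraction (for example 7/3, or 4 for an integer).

B = (16, 17)

1. B_x = 16  [[A, B, C are collinear ⇒ 6x-9y+57=0] ∩ [|B−(13, 15)|²=13]]
2. B_y = 17  [[A, B, C are collinear ⇒ 6x-9y+57=0] ∩ [|B−(13, 15)|²=13]]
   so B = (16, 17)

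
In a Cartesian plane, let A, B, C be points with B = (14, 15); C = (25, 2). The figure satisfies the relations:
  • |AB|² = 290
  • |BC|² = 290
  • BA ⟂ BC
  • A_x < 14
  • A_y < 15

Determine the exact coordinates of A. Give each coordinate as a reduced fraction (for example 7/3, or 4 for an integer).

A = (1, 4)

1. A_x = 1  [[BA ⟂ BC ⇒ 11x-13y+41=0] ∩ [|A−(14, 15)|²=290]]
2. A_y = 4  [[BA ⟂ BC ⇒ 11x-13y+41=0] ∩ [|A−(14, 15)|²=290]]
   so A = (1, 4)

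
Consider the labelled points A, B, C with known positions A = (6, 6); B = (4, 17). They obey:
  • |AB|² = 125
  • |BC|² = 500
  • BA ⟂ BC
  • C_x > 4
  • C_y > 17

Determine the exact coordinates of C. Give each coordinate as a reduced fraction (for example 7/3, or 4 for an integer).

C = (26, 21)

1. C_x = 26  [[BA ⟂ BC ⇒ 2x-11y+179=0] ∩ [|C−(4, 17)|²=500]]
2. C_y = 21  [[BA ⟂ BC ⇒ 2x-11y+179=0] ∩ [|C−(4, 17)|²=500]]
   so C = (26, 21)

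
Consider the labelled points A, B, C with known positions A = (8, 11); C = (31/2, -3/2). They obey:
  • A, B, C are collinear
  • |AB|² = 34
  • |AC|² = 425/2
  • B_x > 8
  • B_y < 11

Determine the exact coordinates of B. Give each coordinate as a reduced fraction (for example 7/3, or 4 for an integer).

B = (11, 6)

1. B_x = 11  [[A, B, C are collinear ⇒ -25/2x-15/2y+365/2=0] ∩ [|B−(8, 11)|²=34]]
2. B_y = 6  [[A, B, C are collinear ⇒ -25/2x-15/2y+365/2=0] ∩ [|B−(8, 11)|²=34]]
   so B = (11, 6)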